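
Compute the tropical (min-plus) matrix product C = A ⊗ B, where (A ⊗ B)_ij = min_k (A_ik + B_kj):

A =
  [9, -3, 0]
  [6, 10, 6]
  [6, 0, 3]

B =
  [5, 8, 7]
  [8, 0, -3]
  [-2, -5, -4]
A ⊗ B =
  [-2, -5, -6]
  [4, 1, 2]
  [1, -2, -3]

Apply the min-plus product entry-by-entry:
  C[0][0] = min over k of (A[0][0] + B[0][0] = 9 + 5 = 14, A[0][1] + B[1][0] = -3 + 8 = 5, A[0][2] + B[2][0] = 0 + -2 = -2) = -2 (attained at k = 2)
  C[0][1] = min over k of (A[0][0] + B[0][1] = 9 + 8 = 17, A[0][1] + B[1][1] = -3 + 0 = -3, A[0][2] + B[2][1] = 0 + -5 = -5) = -5 (attained at k = 2)
  C[0][2] = min over k of (A[0][0] + B[0][2] = 9 + 7 = 16, A[0][1] + B[1][2] = -3 + -3 = -6, A[0][2] + B[2][2] = 0 + -4 = -4) = -6 (attained at k = 1)
  C[1][0] = min over k of (A[1][0] + B[0][0] = 6 + 5 = 11, A[1][1] + B[1][0] = 10 + 8 = 18, A[1][2] + B[2][0] = 6 + -2 = 4) = 4 (attained at k = 2)
  C[1][1] = min over k of (A[1][0] + B[0][1] = 6 + 8 = 14, A[1][1] + B[1][1] = 10 + 0 = 10, A[1][2] + B[2][1] = 6 + -5 = 1) = 1 (attained at k = 2)
  C[1][2] = min over k of (A[1][0] + B[0][2] = 6 + 7 = 13, A[1][1] + B[1][2] = 10 + -3 = 7, A[1][2] + B[2][2] = 6 + -4 = 2) = 2 (attained at k = 2)
  C[2][0] = min over k of (A[2][0] + B[0][0] = 6 + 5 = 11, A[2][1] + B[1][0] = 0 + 8 = 8, A[2][2] + B[2][0] = 3 + -2 = 1) = 1 (attained at k = 2)
  C[2][1] = min over k of (A[2][0] + B[0][1] = 6 + 8 = 14, A[2][1] + B[1][1] = 0 + 0 = 0, A[2][2] + B[2][1] = 3 + -5 = -2) = -2 (attained at k = 2)
  C[2][2] = min over k of (A[2][0] + B[0][2] = 6 + 7 = 13, A[2][1] + B[1][2] = 0 + -3 = -3, A[2][2] + B[2][2] = 3 + -4 = -1) = -3 (attained at k = 1)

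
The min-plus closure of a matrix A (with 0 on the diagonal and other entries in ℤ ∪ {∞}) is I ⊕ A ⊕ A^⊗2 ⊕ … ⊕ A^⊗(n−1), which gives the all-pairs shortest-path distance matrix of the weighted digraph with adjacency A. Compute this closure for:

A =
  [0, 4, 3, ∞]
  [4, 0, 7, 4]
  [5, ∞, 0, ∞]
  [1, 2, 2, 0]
Closure =
  [0, 4, 3, 8]
  [4, 0, 6, 4]
  [5, 9, 0, 13]
  [1, 2, 2, 0]

This is the Floyd-Warshall all-pairs shortest-path computation. For each intermediate vertex k = 0, 1, …, 3, update dist[i][j] ← min(dist[i][j], dist[i][k] + dist[k][j]). The final matrix gives, for each (i, j), the minimum total weight of any directed path from i to j (possibly empty when i = j).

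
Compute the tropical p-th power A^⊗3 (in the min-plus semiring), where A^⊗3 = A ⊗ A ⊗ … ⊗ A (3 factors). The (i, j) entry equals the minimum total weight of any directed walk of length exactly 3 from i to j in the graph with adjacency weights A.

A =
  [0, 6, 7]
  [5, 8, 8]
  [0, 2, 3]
A^⊗3 =
  [0, 6, 7]
  [5, 11, 12]
  [0, 6, 7]

Each entry (A^⊗3)_ij equals the minimum over all length-3 walks i = v_0 → v_1 → … → v_3 = j of Σ_t A[v_t][v_{t+1}]. For example, for (i, j) = (0, 2) we minimise over 9 possible intermediate vertex sequences; the minimum is 7, attained along the walk 0 → 0 → 0 → 2.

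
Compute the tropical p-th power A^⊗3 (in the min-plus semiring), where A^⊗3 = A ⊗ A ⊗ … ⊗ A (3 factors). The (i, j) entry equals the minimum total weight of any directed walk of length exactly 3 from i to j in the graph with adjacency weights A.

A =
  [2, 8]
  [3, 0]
A^⊗3 =
  [6, 8]
  [3, 0]

Each entry (A^⊗3)_ij equals the minimum over all length-3 walks i = v_0 → v_1 → … → v_3 = j of Σ_t A[v_t][v_{t+1}]. For example, for (i, j) = (0, 1) we minimise over 4 possible intermediate vertex sequences; the minimum is 8, attained along the walk 0 → 1 → 1 → 1.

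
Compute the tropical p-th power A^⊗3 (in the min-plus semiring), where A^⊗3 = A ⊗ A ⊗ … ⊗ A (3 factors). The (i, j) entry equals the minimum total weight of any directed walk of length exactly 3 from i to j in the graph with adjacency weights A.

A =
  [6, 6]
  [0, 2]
A^⊗3 =
  [8, 10]
  [4, 6]

Each entry (A^⊗3)_ij equals the minimum over all length-3 walks i = v_0 → v_1 → … → v_3 = j of Σ_t A[v_t][v_{t+1}]. For example, for (i, j) = (0, 1) we minimise over 4 possible intermediate vertex sequences; the minimum is 10, attained along the walk 0 → 1 → 1 → 1.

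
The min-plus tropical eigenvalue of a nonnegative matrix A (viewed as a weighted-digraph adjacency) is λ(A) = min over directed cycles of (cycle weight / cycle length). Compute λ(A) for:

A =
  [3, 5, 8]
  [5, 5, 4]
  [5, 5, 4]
λ(A) = 3

Enumerate directed cycles and compute their means (weight / length). Sample:
  cycle 0 → 0: weight = 3, length = 1, mean = 3/1 ≈ 3.000
  cycle 1 → 1: weight = 5, length = 1, mean = 5/1 ≈ 5.000
  cycle 2 → 2: weight = 4, length = 1, mean = 4/1 ≈ 4.000
  cycle 0 → 1 → 0: weight = 10, length = 2, mean = 10/2 ≈ 5.000
  cycle 0 → 2 → 0: weight = 13, length = 2, mean = 13/2 ≈ 6.500
  cycle 1 → 0 → 1: weight = 10, length = 2, mean = 10/2 ≈ 5.000
Minimum mean = 3.000, attained e.g. along the cycle 0 → 0 with weight 3 and length 1. So λ(A) = 3/1 = 3.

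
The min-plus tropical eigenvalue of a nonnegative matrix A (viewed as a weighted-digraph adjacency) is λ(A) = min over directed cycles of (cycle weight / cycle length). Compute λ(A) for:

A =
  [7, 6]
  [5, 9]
λ(A) = 11/2

Enumerate directed cycles and compute their means (weight / length). Sample:
  cycle 0 → 0: weight = 7, length = 1, mean = 7/1 ≈ 7.000
  cycle 1 → 1: weight = 9, length = 1, mean = 9/1 ≈ 9.000
  cycle 0 → 1 → 0: weight = 11, length = 2, mean = 11/2 ≈ 5.500
  cycle 1 → 0 → 1: weight = 11, length = 2, mean = 11/2 ≈ 5.500
Minimum mean = 5.500, attained e.g. along the cycle 0 → 1 → 0 with weight 11 and length 2. So λ(A) = 11/2 = 11/2.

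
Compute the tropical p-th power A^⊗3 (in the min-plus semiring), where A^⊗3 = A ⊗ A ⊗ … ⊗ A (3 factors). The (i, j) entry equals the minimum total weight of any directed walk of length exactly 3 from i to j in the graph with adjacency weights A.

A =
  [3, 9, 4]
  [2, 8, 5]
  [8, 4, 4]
A^⊗3 =
  [9, 11, 10]
  [8, 10, 9]
  [9, 12, 10]

Each entry (A^⊗3)_ij equals the minimum over all length-3 walks i = v_0 → v_1 → … → v_3 = j of Σ_t A[v_t][v_{t+1}]. For example, for (i, j) = (0, 2) we minimise over 9 possible intermediate vertex sequences; the minimum is 10, attained along the walk 0 → 0 → 0 → 2.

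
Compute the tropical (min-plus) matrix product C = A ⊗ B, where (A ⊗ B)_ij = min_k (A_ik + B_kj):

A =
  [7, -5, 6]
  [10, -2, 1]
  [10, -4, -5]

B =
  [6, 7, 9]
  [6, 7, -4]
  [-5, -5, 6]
A ⊗ B =
  [1, 1, -9]
  [-4, -4, -6]
  [-10, -10, -8]

Apply the min-plus product entry-by-entry:
  C[0][0] = min over k of (A[0][0] + B[0][0] = 7 + 6 = 13, A[0][1] + B[1][0] = -5 + 6 = 1, A[0][2] + B[2][0] = 6 + -5 = 1) = 1 (attained at k = 1)
  C[0][1] = min over k of (A[0][0] + B[0][1] = 7 + 7 = 14, A[0][1] + B[1][1] = -5 + 7 = 2, A[0][2] + B[2][1] = 6 + -5 = 1) = 1 (attained at k = 2)
  C[0][2] = min over k of (A[0][0] + B[0][2] = 7 + 9 = 16, A[0][1] + B[1][2] = -5 + -4 = -9, A[0][2] + B[2][2] = 6 + 6 = 12) = -9 (attained at k = 1)
  C[1][0] = min over k of (A[1][0] + B[0][0] = 10 + 6 = 16, A[1][1] + B[1][0] = -2 + 6 = 4, A[1][2] + B[2][0] = 1 + -5 = -4) = -4 (attained at k = 2)
  C[1][1] = min over k of (A[1][0] + B[0][1] = 10 + 7 = 17, A[1][1] + B[1][1] = -2 + 7 = 5, A[1][2] + B[2][1] = 1 + -5 = -4) = -4 (attained at k = 2)
  C[1][2] = min over k of (A[1][0] + B[0][2] = 10 + 9 = 19, A[1][1] + B[1][2] = -2 + -4 = -6, A[1][2] + B[2][2] = 1 + 6 = 7) = -6 (attained at k = 1)
  C[2][0] = min over k of (A[2][0] + B[0][0] = 10 + 6 = 16, A[2][1] + B[1][0] = -4 + 6 = 2, A[2][2] + B[2][0] = -5 + -5 = -10) = -10 (attained at k = 2)
  C[2][1] = min over k of (A[2][0] + B[0][1] = 10 + 7 = 17, A[2][1] + B[1][1] = -4 + 7 = 3, A[2][2] + B[2][1] = -5 + -5 = -10) = -10 (attained at k = 2)
  C[2][2] = min over k of (A[2][0] + B[0][2] = 10 + 9 = 19, A[2][1] + B[1][2] = -4 + -4 = -8, A[2][2] + B[2][2] = -5 + 6 = 1) = -8 (attained at k = 1)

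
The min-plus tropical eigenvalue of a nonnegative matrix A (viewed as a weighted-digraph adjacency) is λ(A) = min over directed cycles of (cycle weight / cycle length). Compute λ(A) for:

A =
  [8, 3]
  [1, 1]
λ(A) = 1

Enumerate directed cycles and compute their means (weight / length). Sample:
  cycle 0 → 0: weight = 8, length = 1, mean = 8/1 ≈ 8.000
  cycle 1 → 1: weight = 1, length = 1, mean = 1/1 ≈ 1.000
  cycle 0 → 1 → 0: weight = 4, length = 2, mean = 4/2 ≈ 2.000
  cycle 1 → 0 → 1: weight = 4, length = 2, mean = 4/2 ≈ 2.000
Minimum mean = 1.000, attained e.g. along the cycle 1 → 1 with weight 1 and length 1. So λ(A) = 1/1 = 1.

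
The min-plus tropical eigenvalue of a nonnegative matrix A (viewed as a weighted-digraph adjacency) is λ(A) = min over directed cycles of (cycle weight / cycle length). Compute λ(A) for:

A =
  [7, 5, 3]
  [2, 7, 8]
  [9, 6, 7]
λ(A) = 7/2

Enumerate directed cycles and compute their means (weight / length). Sample:
  cycle 0 → 0: weight = 7, length = 1, mean = 7/1 ≈ 7.000
  cycle 1 → 1: weight = 7, length = 1, mean = 7/1 ≈ 7.000
  cycle 2 → 2: weight = 7, length = 1, mean = 7/1 ≈ 7.000
  cycle 0 → 1 → 0: weight = 7, length = 2, mean = 7/2 ≈ 3.500
  cycle 0 → 2 → 0: weight = 12, length = 2, mean = 12/2 ≈ 6.000
  cycle 1 → 0 → 1: weight = 7, length = 2, mean = 7/2 ≈ 3.500
Minimum mean = 3.500, attained e.g. along the cycle 0 → 1 → 0 with weight 7 and length 2. So λ(A) = 7/2 = 7/2.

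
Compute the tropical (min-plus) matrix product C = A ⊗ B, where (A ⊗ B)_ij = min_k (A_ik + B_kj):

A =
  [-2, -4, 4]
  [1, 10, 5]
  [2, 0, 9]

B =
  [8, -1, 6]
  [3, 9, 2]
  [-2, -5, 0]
A ⊗ B =
  [-1, -3, -2]
  [3, 0, 5]
  [3, 1, 2]

Apply the min-plus product entry-by-entry:
  C[0][0] = min over k of (A[0][0] + B[0][0] = -2 + 8 = 6, A[0][1] + B[1][0] = -4 + 3 = -1, A[0][2] + B[2][0] = 4 + -2 = 2) = -1 (attained at k = 1)
  C[0][1] = min over k of (A[0][0] + B[0][1] = -2 + -1 = -3, A[0][1] + B[1][1] = -4 + 9 = 5, A[0][2] + B[2][1] = 4 + -5 = -1) = -3 (attained at k = 0)
  C[0][2] = min over k of (A[0][0] + B[0][2] = -2 + 6 = 4, A[0][1] + B[1][2] = -4 + 2 = -2, A[0][2] + B[2][2] = 4 + 0 = 4) = -2 (attained at k = 1)
  C[1][0] = min over k of (A[1][0] + B[0][0] = 1 + 8 = 9, A[1][1] + B[1][0] = 10 + 3 = 13, A[1][2] + B[2][0] = 5 + -2 = 3) = 3 (attained at k = 2)
  C[1][1] = min over k of (A[1][0] + B[0][1] = 1 + -1 = 0, A[1][1] + B[1][1] = 10 + 9 = 19, A[1][2] + B[2][1] = 5 + -5 = 0) = 0 (attained at k = 0)
  C[1][2] = min over k of (A[1][0] + B[0][2] = 1 + 6 = 7, A[1][1] + B[1][2] = 10 + 2 = 12, A[1][2] + B[2][2] = 5 + 0 = 5) = 5 (attained at k = 2)
  C[2][0] = min over k of (A[2][0] + B[0][0] = 2 + 8 = 10, A[2][1] + B[1][0] = 0 + 3 = 3, A[2][2] + B[2][0] = 9 + -2 = 7) = 3 (attained at k = 1)
  C[2][1] = min over k of (A[2][0] + B[0][1] = 2 + -1 = 1, A[2][1] + B[1][1] = 0 + 9 = 9, A[2][2] + B[2][1] = 9 + -5 = 4) = 1 (attained at k = 0)
  C[2][2] = min over k of (A[2][0] + B[0][2] = 2 + 6 = 8, A[2][1] + B[1][2] = 0 + 2 = 2, A[2][2] + B[2][2] = 9 + 0 = 9) = 2 (attained at k = 1)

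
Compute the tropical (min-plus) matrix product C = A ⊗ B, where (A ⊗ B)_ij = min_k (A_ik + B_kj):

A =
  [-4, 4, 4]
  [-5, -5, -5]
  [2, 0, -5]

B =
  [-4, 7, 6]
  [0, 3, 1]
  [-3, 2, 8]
A ⊗ B =
  [-8, 3, 2]
  [-9, -3, -4]
  [-8, -3, 1]

Apply the min-plus product entry-by-entry:
  C[0][0] = min over k of (A[0][0] + B[0][0] = -4 + -4 = -8, A[0][1] + B[1][0] = 4 + 0 = 4, A[0][2] + B[2][0] = 4 + -3 = 1) = -8 (attained at k = 0)
  C[0][1] = min over k of (A[0][0] + B[0][1] = -4 + 7 = 3, A[0][1] + B[1][1] = 4 + 3 = 7, A[0][2] + B[2][1] = 4 + 2 = 6) = 3 (attained at k = 0)
  C[0][2] = min over k of (A[0][0] + B[0][2] = -4 + 6 = 2, A[0][1] + B[1][2] = 4 + 1 = 5, A[0][2] + B[2][2] = 4 + 8 = 12) = 2 (attained at k = 0)
  C[1][0] = min over k of (A[1][0] + B[0][0] = -5 + -4 = -9, A[1][1] + B[1][0] = -5 + 0 = -5, A[1][2] + B[2][0] = -5 + -3 = -8) = -9 (attained at k = 0)
  C[1][1] = min over k of (A[1][0] + B[0][1] = -5 + 7 = 2, A[1][1] + B[1][1] = -5 + 3 = -2, A[1][2] + B[2][1] = -5 + 2 = -3) = -3 (attained at k = 2)
  C[1][2] = min over k of (A[1][0] + B[0][2] = -5 + 6 = 1, A[1][1] + B[1][2] = -5 + 1 = -4, A[1][2] + B[2][2] = -5 + 8 = 3) = -4 (attained at k = 1)
  C[2][0] = min over k of (A[2][0] + B[0][0] = 2 + -4 = -2, A[2][1] + B[1][0] = 0 + 0 = 0, A[2][2] + B[2][0] = -5 + -3 = -8) = -8 (attained at k = 2)
  C[2][1] = min over k of (A[2][0] + B[0][1] = 2 + 7 = 9, A[2][1] + B[1][1] = 0 + 3 = 3, A[2][2] + B[2][1] = -5 + 2 = -3) = -3 (attained at k = 2)
  C[2][2] = min over k of (A[2][0] + B[0][2] = 2 + 6 = 8, A[2][1] + B[1][2] = 0 + 1 = 1, A[2][2] + B[2][2] = -5 + 8 = 3) = 1 (attained at k = 1)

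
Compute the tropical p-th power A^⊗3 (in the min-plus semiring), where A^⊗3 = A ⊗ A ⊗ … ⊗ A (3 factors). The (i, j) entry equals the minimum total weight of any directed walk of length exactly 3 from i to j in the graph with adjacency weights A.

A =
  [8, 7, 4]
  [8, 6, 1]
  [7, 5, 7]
A^⊗3 =
  [15, 13, 10]
  [14, 12, 7]
  [13, 11, 12]

Each entry (A^⊗3)_ij equals the minimum over all length-3 walks i = v_0 → v_1 → … → v_3 = j of Σ_t A[v_t][v_{t+1}]. For example, for (i, j) = (0, 2) we minimise over 9 possible intermediate vertex sequences; the minimum is 10, attained along the walk 0 → 2 → 1 → 2.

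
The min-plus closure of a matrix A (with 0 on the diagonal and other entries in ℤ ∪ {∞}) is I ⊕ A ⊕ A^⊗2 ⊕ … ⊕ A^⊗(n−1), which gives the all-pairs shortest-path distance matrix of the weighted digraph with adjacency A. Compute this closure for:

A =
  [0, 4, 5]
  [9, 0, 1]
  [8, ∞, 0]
Closure =
  [0, 4, 5]
  [9, 0, 1]
  [8, 12, 0]

This is the Floyd-Warshall all-pairs shortest-path computation. For each intermediate vertex k = 0, 1, …, 2, update dist[i][j] ← min(dist[i][j], dist[i][k] + dist[k][j]). The final matrix gives, for each (i, j), the minimum total weight of any directed path from i to j (possibly empty when i = j).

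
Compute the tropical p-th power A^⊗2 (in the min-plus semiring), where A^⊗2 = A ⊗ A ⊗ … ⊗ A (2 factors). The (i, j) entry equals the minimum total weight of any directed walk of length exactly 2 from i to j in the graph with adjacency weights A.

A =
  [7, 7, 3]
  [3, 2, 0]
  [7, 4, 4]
A^⊗2 =
  [10, 7, 7]
  [5, 4, 2]
  [7, 6, 4]

Each entry (A^⊗2)_ij equals the minimum over all length-2 walks i = v_0 → v_1 → … → v_2 = j of Σ_t A[v_t][v_{t+1}]. For example, for (i, j) = (0, 2) we minimise over 3 possible intermediate vertex sequences; the minimum is 7, attained along the walk 0 → 1 → 2.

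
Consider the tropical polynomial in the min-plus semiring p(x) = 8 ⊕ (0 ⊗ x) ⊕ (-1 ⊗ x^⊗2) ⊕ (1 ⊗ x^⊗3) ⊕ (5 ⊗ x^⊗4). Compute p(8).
p(8) = 8

A tropical monomial a ⊗ x^⊗i evaluates to a + i · x. Evaluating each term at x = 8:
  Term 0 contributes 8 + 0 · 8 = 8
  Term 1 contributes 0 + 1 · 8 = 8
  Term 2 contributes -1 + 2 · 8 = 15
  Term 3 contributes 1 + 3 · 8 = 25
  Term 4 contributes 5 + 4 · 8 = 37
p(8) = ⊕ of these = min[8, 8, 15, 25, 37] = 8.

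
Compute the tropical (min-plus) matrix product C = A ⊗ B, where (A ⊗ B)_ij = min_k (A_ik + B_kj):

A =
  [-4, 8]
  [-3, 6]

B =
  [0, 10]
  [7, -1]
A ⊗ B =
  [-4, 6]
  [-3, 5]

Apply the min-plus product entry-by-entry:
  C[0][0] = min over k of (A[0][0] + B[0][0] = -4 + 0 = -4, A[0][1] + B[1][0] = 8 + 7 = 15) = -4 (attained at k = 0)
  C[0][1] = min over k of (A[0][0] + B[0][1] = -4 + 10 = 6, A[0][1] + B[1][1] = 8 + -1 = 7) = 6 (attained at k = 0)
  C[1][0] = min over k of (A[1][0] + B[0][0] = -3 + 0 = -3, A[1][1] + B[1][0] = 6 + 7 = 13) = -3 (attained at k = 0)
  C[1][1] = min over k of (A[1][0] + B[0][1] = -3 + 10 = 7, A[1][1] + B[1][1] = 6 + -1 = 5) = 5 (attained at k = 1)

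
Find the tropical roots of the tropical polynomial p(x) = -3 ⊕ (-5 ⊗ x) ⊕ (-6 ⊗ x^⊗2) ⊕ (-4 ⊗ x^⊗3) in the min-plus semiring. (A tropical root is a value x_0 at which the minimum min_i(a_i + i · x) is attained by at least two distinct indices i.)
Roots: {-2, 1, 2}

Each tropical root is a break point of the lower envelope of the lines y = a_i + i · x (there are 4 lines, with slopes 0, 1, ..., 3). Only the lines that attain the minimum somewhere contribute to roots; other lines are dominated. Here the surviving (envelope) indices are i = 3, i = 2, i = 1, i = 0.
Intersections between consecutive envelope lines give the roots: for adjacent envelope indices i < j the intersection is x = (a_i − a_j) / (j − i). Reading off the sorted break points: {-2, 1, 2}.
Verification: at each break x_0, at least two indices attain the minimum of min_i(a_i + i · x_0).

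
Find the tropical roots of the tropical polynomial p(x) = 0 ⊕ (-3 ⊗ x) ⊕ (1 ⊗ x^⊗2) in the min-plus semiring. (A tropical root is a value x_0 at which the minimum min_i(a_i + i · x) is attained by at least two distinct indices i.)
Roots: {-4, 3}

Each tropical root is a break point of the lower envelope of the lines y = a_i + i · x (there are 3 lines, with slopes 0, 1, ..., 2). Only the lines that attain the minimum somewhere contribute to roots; other lines are dominated. Here the surviving (envelope) indices are i = 2, i = 1, i = 0.
Intersections between consecutive envelope lines give the roots: for adjacent envelope indices i < j the intersection is x = (a_i − a_j) / (j − i). Reading off the sorted break points: {-4, 3}.
Verification: at each break x_0, at least two indices attain the minimum of min_i(a_i + i · x_0).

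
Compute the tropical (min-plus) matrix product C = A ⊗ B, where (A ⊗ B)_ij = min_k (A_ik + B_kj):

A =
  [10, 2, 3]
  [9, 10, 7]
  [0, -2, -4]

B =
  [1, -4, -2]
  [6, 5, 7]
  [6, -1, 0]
A ⊗ B =
  [8, 2, 3]
  [10, 5, 7]
  [1, -5, -4]

Apply the min-plus product entry-by-entry:
  C[0][0] = min over k of (A[0][0] + B[0][0] = 10 + 1 = 11, A[0][1] + B[1][0] = 2 + 6 = 8, A[0][2] + B[2][0] = 3 + 6 = 9) = 8 (attained at k = 1)
  C[0][1] = min over k of (A[0][0] + B[0][1] = 10 + -4 = 6, A[0][1] + B[1][1] = 2 + 5 = 7, A[0][2] + B[2][1] = 3 + -1 = 2) = 2 (attained at k = 2)
  C[0][2] = min over k of (A[0][0] + B[0][2] = 10 + -2 = 8, A[0][1] + B[1][2] = 2 + 7 = 9, A[0][2] + B[2][2] = 3 + 0 = 3) = 3 (attained at k = 2)
  C[1][0] = min over k of (A[1][0] + B[0][0] = 9 + 1 = 10, A[1][1] + B[1][0] = 10 + 6 = 16, A[1][2] + B[2][0] = 7 + 6 = 13) = 10 (attained at k = 0)
  C[1][1] = min over k of (A[1][0] + B[0][1] = 9 + -4 = 5, A[1][1] + B[1][1] = 10 + 5 = 15, A[1][2] + B[2][1] = 7 + -1 = 6) = 5 (attained at k = 0)
  C[1][2] = min over k of (A[1][0] + B[0][2] = 9 + -2 = 7, A[1][1] + B[1][2] = 10 + 7 = 17, A[1][2] + B[2][2] = 7 + 0 = 7) = 7 (attained at k = 0)
  C[2][0] = min over k of (A[2][0] + B[0][0] = 0 + 1 = 1, A[2][1] + B[1][0] = -2 + 6 = 4, A[2][2] + B[2][0] = -4 + 6 = 2) = 1 (attained at k = 0)
  C[2][1] = min over k of (A[2][0] + B[0][1] = 0 + -4 = -4, A[2][1] + B[1][1] = -2 + 5 = 3, A[2][2] + B[2][1] = -4 + -1 = -5) = -5 (attained at k = 2)
  C[2][2] = min over k of (A[2][0] + B[0][2] = 0 + -2 = -2, A[2][1] + B[1][2] = -2 + 7 = 5, A[2][2] + B[2][2] = -4 + 0 = -4) = -4 (attained at k = 2)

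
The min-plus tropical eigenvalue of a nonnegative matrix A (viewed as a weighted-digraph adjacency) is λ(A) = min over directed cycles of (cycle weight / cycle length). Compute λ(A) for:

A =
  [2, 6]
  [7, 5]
λ(A) = 2

Enumerate directed cycles and compute their means (weight / length). Sample:
  cycle 0 → 0: weight = 2, length = 1, mean = 2/1 ≈ 2.000
  cycle 1 → 1: weight = 5, length = 1, mean = 5/1 ≈ 5.000
  cycle 0 → 1 → 0: weight = 13, length = 2, mean = 13/2 ≈ 6.500
  cycle 1 → 0 → 1: weight = 13, length = 2, mean = 13/2 ≈ 6.500
Minimum mean = 2.000, attained e.g. along the cycle 0 → 0 with weight 2 and length 1. So λ(A) = 2/1 = 2.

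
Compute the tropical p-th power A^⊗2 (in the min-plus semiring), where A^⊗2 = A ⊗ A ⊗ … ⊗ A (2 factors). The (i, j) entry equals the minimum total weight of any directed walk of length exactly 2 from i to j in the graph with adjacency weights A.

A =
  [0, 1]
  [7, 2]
A^⊗2 =
  [0, 1]
  [7, 4]

Each entry (A^⊗2)_ij equals the minimum over all length-2 walks i = v_0 → v_1 → … → v_2 = j of Σ_t A[v_t][v_{t+1}]. For example, for (i, j) = (0, 1) we minimise over 2 possible intermediate vertex sequences; the minimum is 1, attained along the walk 0 → 0 → 1.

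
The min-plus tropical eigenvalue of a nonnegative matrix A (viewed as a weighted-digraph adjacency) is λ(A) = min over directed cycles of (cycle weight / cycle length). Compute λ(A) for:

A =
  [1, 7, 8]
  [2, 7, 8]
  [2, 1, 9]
λ(A) = 1

Enumerate directed cycles and compute their means (weight / length). Sample:
  cycle 0 → 0: weight = 1, length = 1, mean = 1/1 ≈ 1.000
  cycle 1 → 1: weight = 7, length = 1, mean = 7/1 ≈ 7.000
  cycle 2 → 2: weight = 9, length = 1, mean = 9/1 ≈ 9.000
  cycle 0 → 1 → 0: weight = 9, length = 2, mean = 9/2 ≈ 4.500
  cycle 0 → 2 → 0: weight = 10, length = 2, mean = 10/2 ≈ 5.000
  cycle 1 → 0 → 1: weight = 9, length = 2, mean = 9/2 ≈ 4.500
Minimum mean = 1.000, attained e.g. along the cycle 0 → 0 with weight 1 and length 1. So λ(A) = 1/1 = 1.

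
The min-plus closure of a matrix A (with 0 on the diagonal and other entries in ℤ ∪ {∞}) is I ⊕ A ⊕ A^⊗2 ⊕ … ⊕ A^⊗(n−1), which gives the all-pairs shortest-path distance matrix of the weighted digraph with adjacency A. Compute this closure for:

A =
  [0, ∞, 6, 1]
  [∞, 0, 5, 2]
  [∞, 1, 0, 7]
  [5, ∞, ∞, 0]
Closure =
  [0, 7, 6, 1]
  [7, 0, 5, 2]
  [8, 1, 0, 3]
  [5, 12, 11, 0]

This is the Floyd-Warshall all-pairs shortest-path computation. For each intermediate vertex k = 0, 1, …, 3, update dist[i][j] ← min(dist[i][j], dist[i][k] + dist[k][j]). The final matrix gives, for each (i, j), the minimum total weight of any directed path from i to j (possibly empty when i = j).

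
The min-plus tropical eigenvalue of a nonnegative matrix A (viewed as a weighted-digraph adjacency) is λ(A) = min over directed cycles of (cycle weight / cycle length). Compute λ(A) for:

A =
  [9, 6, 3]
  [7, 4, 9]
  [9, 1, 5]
λ(A) = 11/3

Enumerate directed cycles and compute their means (weight / length). Sample:
  cycle 0 → 0: weight = 9, length = 1, mean = 9/1 ≈ 9.000
  cycle 1 → 1: weight = 4, length = 1, mean = 4/1 ≈ 4.000
  cycle 2 → 2: weight = 5, length = 1, mean = 5/1 ≈ 5.000
  cycle 0 → 1 → 0: weight = 13, length = 2, mean = 13/2 ≈ 6.500
  cycle 0 → 2 → 0: weight = 12, length = 2, mean = 12/2 ≈ 6.000
  cycle 1 → 0 → 1: weight = 13, length = 2, mean = 13/2 ≈ 6.500
Minimum mean = 3.667, attained e.g. along the cycle 0 → 2 → 1 → 0 with weight 11 and length 3. So λ(A) = 11/3 = 11/3.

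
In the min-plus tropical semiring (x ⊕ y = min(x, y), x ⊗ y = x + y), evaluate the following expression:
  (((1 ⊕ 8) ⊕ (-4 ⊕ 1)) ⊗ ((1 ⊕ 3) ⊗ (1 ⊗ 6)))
(((1 ⊕ 8) ⊕ (-4 ⊕ 1)) ⊗ ((1 ⊕ 3) ⊗ (1 ⊗ 6))) = 4

Expand innermost to outermost. Recall ⊕ takes the minimum of its arguments and ⊗ takes their sum. Working out the expression (((1 ⊕ 8) ⊕ (-4 ⊕ 1)) ⊗ ((1 ⊕ 3) ⊗ (1 ⊗ 6))) gives 4.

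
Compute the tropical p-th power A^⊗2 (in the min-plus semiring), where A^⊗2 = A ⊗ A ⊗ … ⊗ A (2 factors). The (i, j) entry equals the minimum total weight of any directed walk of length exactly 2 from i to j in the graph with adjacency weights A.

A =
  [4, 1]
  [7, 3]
A^⊗2 =
  [8, 4]
  [10, 6]

Each entry (A^⊗2)_ij equals the minimum over all length-2 walks i = v_0 → v_1 → … → v_2 = j of Σ_t A[v_t][v_{t+1}]. For example, for (i, j) = (0, 1) we minimise over 2 possible intermediate vertex sequences; the minimum is 4, attained along the walk 0 → 1 → 1.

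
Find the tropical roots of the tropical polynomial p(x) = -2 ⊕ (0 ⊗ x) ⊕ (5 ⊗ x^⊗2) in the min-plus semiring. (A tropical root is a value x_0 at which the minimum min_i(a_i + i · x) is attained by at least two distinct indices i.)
Roots: {-5, -2}

Each tropical root is a break point of the lower envelope of the lines y = a_i + i · x (there are 3 lines, with slopes 0, 1, ..., 2). Only the lines that attain the minimum somewhere contribute to roots; other lines are dominated. Here the surviving (envelope) indices are i = 2, i = 1, i = 0.
Intersections between consecutive envelope lines give the roots: for adjacent envelope indices i < j the intersection is x = (a_i − a_j) / (j − i). Reading off the sorted break points: {-5, -2}.
Verification: at each break x_0, at least two indices attain the minimum of min_i(a_i + i · x_0).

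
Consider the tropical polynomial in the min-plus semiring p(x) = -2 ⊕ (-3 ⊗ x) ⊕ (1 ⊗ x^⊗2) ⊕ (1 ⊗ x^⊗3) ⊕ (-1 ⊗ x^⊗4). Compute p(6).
p(6) = -2

A tropical monomial a ⊗ x^⊗i evaluates to a + i · x. Evaluating each term at x = 6:
  Term 0 contributes -2 + 0 · 6 = -2
  Term 1 contributes -3 + 1 · 6 = 3
  Term 2 contributes 1 + 2 · 6 = 13
  Term 3 contributes 1 + 3 · 6 = 19
  Term 4 contributes -1 + 4 · 6 = 23
p(6) = ⊕ of these = min[-2, 3, 13, 19, 23] = -2.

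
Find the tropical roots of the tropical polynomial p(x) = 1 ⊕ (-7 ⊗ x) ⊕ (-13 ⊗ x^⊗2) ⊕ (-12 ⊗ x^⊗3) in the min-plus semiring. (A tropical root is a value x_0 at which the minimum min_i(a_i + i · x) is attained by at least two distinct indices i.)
Roots: {-1, 6, 8}

Each tropical root is a break point of the lower envelope of the lines y = a_i + i · x (there are 4 lines, with slopes 0, 1, ..., 3). Only the lines that attain the minimum somewhere contribute to roots; other lines are dominated. Here the surviving (envelope) indices are i = 3, i = 2, i = 1, i = 0.
Intersections between consecutive envelope lines give the roots: for adjacent envelope indices i < j the intersection is x = (a_i − a_j) / (j − i). Reading off the sorted break points: {-1, 6, 8}.
Verification: at each break x_0, at least two indices attain the minimum of min_i(a_i + i · x_0).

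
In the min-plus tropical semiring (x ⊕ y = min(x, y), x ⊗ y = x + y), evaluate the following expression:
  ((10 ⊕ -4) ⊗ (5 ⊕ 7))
((10 ⊕ -4) ⊗ (5 ⊕ 7)) = 1

Expand innermost to outermost. Recall ⊕ takes the minimum of its arguments and ⊗ takes their sum. Working out the expression ((10 ⊕ -4) ⊗ (5 ⊕ 7)) gives 1.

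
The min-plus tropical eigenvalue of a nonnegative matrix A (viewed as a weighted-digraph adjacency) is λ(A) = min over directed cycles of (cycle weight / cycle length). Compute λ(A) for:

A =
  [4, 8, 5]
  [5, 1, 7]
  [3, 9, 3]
λ(A) = 1

Enumerate directed cycles and compute their means (weight / length). Sample:
  cycle 0 → 0: weight = 4, length = 1, mean = 4/1 ≈ 4.000
  cycle 1 → 1: weight = 1, length = 1, mean = 1/1 ≈ 1.000
  cycle 2 → 2: weight = 3, length = 1, mean = 3/1 ≈ 3.000
  cycle 0 → 1 → 0: weight = 13, length = 2, mean = 13/2 ≈ 6.500
  cycle 0 → 2 → 0: weight = 8, length = 2, mean = 8/2 ≈ 4.000
  cycle 1 → 0 → 1: weight = 13, length = 2, mean = 13/2 ≈ 6.500
Minimum mean = 1.000, attained e.g. along the cycle 1 → 1 with weight 1 and length 1. So λ(A) = 1/1 = 1.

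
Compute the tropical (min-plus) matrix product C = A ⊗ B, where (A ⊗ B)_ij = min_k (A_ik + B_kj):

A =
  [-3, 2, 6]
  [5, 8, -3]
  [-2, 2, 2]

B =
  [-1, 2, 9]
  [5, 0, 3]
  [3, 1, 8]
A ⊗ B =
  [-4, -1, 5]
  [0, -2, 5]
  [-3, 0, 5]

Apply the min-plus product entry-by-entry:
  C[0][0] = min over k of (A[0][0] + B[0][0] = -3 + -1 = -4, A[0][1] + B[1][0] = 2 + 5 = 7, A[0][2] + B[2][0] = 6 + 3 = 9) = -4 (attained at k = 0)
  C[0][1] = min over k of (A[0][0] + B[0][1] = -3 + 2 = -1, A[0][1] + B[1][1] = 2 + 0 = 2, A[0][2] + B[2][1] = 6 + 1 = 7) = -1 (attained at k = 0)
  C[0][2] = min over k of (A[0][0] + B[0][2] = -3 + 9 = 6, A[0][1] + B[1][2] = 2 + 3 = 5, A[0][2] + B[2][2] = 6 + 8 = 14) = 5 (attained at k = 1)
  C[1][0] = min over k of (A[1][0] + B[0][0] = 5 + -1 = 4, A[1][1] + B[1][0] = 8 + 5 = 13, A[1][2] + B[2][0] = -3 + 3 = 0) = 0 (attained at k = 2)
  C[1][1] = min over k of (A[1][0] + B[0][1] = 5 + 2 = 7, A[1][1] + B[1][1] = 8 + 0 = 8, A[1][2] + B[2][1] = -3 + 1 = -2) = -2 (attained at k = 2)
  C[1][2] = min over k of (A[1][0] + B[0][2] = 5 + 9 = 14, A[1][1] + B[1][2] = 8 + 3 = 11, A[1][2] + B[2][2] = -3 + 8 = 5) = 5 (attained at k = 2)
  C[2][0] = min over k of (A[2][0] + B[0][0] = -2 + -1 = -3, A[2][1] + B[1][0] = 2 + 5 = 7, A[2][2] + B[2][0] = 2 + 3 = 5) = -3 (attained at k = 0)
  C[2][1] = min over k of (A[2][0] + B[0][1] = -2 + 2 = 0, A[2][1] + B[1][1] = 2 + 0 = 2, A[2][2] + B[2][1] = 2 + 1 = 3) = 0 (attained at k = 0)
  C[2][2] = min over k of (A[2][0] + B[0][2] = -2 + 9 = 7, A[2][1] + B[1][2] = 2 + 3 = 5, A[2][2] + B[2][2] = 2 + 8 = 10) = 5 (attained at k = 1)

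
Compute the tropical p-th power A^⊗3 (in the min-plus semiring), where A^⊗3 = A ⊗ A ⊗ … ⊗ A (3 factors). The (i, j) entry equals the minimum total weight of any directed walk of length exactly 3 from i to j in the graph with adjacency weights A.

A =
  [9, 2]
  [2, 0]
A^⊗3 =
  [4, 2]
  [2, 0]

Each entry (A^⊗3)_ij equals the minimum over all length-3 walks i = v_0 → v_1 → … → v_3 = j of Σ_t A[v_t][v_{t+1}]. For example, for (i, j) = (0, 1) we minimise over 4 possible intermediate vertex sequences; the minimum is 2, attained along the walk 0 → 1 → 1 → 1.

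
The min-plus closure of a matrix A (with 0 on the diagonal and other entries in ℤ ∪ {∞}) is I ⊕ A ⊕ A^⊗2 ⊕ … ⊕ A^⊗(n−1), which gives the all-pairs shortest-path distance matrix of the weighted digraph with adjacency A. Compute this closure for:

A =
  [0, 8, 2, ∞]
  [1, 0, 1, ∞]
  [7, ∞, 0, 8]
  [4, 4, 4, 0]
Closure =
  [0, 8, 2, 10]
  [1, 0, 1, 9]
  [7, 12, 0, 8]
  [4, 4, 4, 0]

This is the Floyd-Warshall all-pairs shortest-path computation. For each intermediate vertex k = 0, 1, …, 3, update dist[i][j] ← min(dist[i][j], dist[i][k] + dist[k][j]). The final matrix gives, for each (i, j), the minimum total weight of any directed path from i to j (possibly empty when i = j).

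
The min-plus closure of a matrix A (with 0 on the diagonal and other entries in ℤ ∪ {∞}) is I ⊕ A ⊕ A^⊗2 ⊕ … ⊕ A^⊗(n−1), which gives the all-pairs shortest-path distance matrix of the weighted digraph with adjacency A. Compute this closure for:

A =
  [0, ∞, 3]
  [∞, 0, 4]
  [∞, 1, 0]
Closure =
  [0, 4, 3]
  [∞, 0, 4]
  [∞, 1, 0]

This is the Floyd-Warshall all-pairs shortest-path computation. For each intermediate vertex k = 0, 1, …, 2, update dist[i][j] ← min(dist[i][j], dist[i][k] + dist[k][j]). The final matrix gives, for each (i, j), the minimum total weight of any directed path from i to j (possibly empty when i = j).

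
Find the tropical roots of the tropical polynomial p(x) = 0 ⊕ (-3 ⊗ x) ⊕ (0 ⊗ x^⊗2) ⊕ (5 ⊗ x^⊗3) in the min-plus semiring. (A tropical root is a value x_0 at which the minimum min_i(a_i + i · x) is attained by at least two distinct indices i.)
Roots: {-5, -3, 3}

Each tropical root is a break point of the lower envelope of the lines y = a_i + i · x (there are 4 lines, with slopes 0, 1, ..., 3). Only the lines that attain the minimum somewhere contribute to roots; other lines are dominated. Here the surviving (envelope) indices are i = 3, i = 2, i = 1, i = 0.
Intersections between consecutive envelope lines give the roots: for adjacent envelope indices i < j the intersection is x = (a_i − a_j) / (j − i). Reading off the sorted break points: {-5, -3, 3}.
Verification: at each break x_0, at least two indices attain the minimum of min_i(a_i + i · x_0).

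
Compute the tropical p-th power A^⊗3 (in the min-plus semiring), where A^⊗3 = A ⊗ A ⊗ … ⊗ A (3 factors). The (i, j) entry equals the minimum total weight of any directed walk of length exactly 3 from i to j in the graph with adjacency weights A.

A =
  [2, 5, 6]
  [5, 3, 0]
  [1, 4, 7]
A^⊗3 =
  [6, 9, 7]
  [3, 6, 4]
  [5, 8, 6]

Each entry (A^⊗3)_ij equals the minimum over all length-3 walks i = v_0 → v_1 → … → v_3 = j of Σ_t A[v_t][v_{t+1}]. For example, for (i, j) = (0, 2) we minimise over 9 possible intermediate vertex sequences; the minimum is 7, attained along the walk 0 → 0 → 1 → 2.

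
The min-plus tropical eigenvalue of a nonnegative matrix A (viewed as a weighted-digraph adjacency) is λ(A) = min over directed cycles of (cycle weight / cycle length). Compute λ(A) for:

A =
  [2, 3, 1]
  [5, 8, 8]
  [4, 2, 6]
λ(A) = 2

Enumerate directed cycles and compute their means (weight / length). Sample:
  cycle 0 → 0: weight = 2, length = 1, mean = 2/1 ≈ 2.000
  cycle 1 → 1: weight = 8, length = 1, mean = 8/1 ≈ 8.000
  cycle 2 → 2: weight = 6, length = 1, mean = 6/1 ≈ 6.000
  cycle 0 → 1 → 0: weight = 8, length = 2, mean = 8/2 ≈ 4.000
  cycle 0 → 2 → 0: weight = 5, length = 2, mean = 5/2 ≈ 2.500
  cycle 1 → 0 → 1: weight = 8, length = 2, mean = 8/2 ≈ 4.000
Minimum mean = 2.000, attained e.g. along the cycle 0 → 0 with weight 2 and length 1. So λ(A) = 2/1 = 2.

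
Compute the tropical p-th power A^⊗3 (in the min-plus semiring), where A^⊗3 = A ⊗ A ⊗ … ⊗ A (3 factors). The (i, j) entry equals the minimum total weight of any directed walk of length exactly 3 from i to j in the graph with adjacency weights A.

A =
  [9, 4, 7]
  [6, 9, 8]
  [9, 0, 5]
A^⊗3 =
  [13, 12, 15]
  [14, 13, 16]
  [11, 8, 13]

Each entry (A^⊗3)_ij equals the minimum over all length-3 walks i = v_0 → v_1 → … → v_3 = j of Σ_t A[v_t][v_{t+1}]. For example, for (i, j) = (0, 2) we minimise over 9 possible intermediate vertex sequences; the minimum is 15, attained along the walk 0 → 2 → 1 → 2.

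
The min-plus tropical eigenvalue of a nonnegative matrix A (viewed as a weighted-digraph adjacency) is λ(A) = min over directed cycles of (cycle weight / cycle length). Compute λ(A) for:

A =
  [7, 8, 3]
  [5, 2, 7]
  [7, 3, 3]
λ(A) = 2

Enumerate directed cycles and compute their means (weight / length). Sample:
  cycle 0 → 0: weight = 7, length = 1, mean = 7/1 ≈ 7.000
  cycle 1 → 1: weight = 2, length = 1, mean = 2/1 ≈ 2.000
  cycle 2 → 2: weight = 3, length = 1, mean = 3/1 ≈ 3.000
  cycle 0 → 1 → 0: weight = 13, length = 2, mean = 13/2 ≈ 6.500
  cycle 0 → 2 → 0: weight = 10, length = 2, mean = 10/2 ≈ 5.000
  cycle 1 → 0 → 1: weight = 13, length = 2, mean = 13/2 ≈ 6.500
Minimum mean = 2.000, attained e.g. along the cycle 1 → 1 with weight 2 and length 1. So λ(A) = 2/1 = 2.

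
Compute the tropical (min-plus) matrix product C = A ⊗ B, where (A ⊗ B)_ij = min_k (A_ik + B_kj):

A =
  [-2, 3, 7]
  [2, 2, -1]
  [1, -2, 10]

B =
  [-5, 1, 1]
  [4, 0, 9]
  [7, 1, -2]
A ⊗ B =
  [-7, -1, -1]
  [-3, 0, -3]
  [-4, -2, 2]

Apply the min-plus product entry-by-entry:
  C[0][0] = min over k of (A[0][0] + B[0][0] = -2 + -5 = -7, A[0][1] + B[1][0] = 3 + 4 = 7, A[0][2] + B[2][0] = 7 + 7 = 14) = -7 (attained at k = 0)
  C[0][1] = min over k of (A[0][0] + B[0][1] = -2 + 1 = -1, A[0][1] + B[1][1] = 3 + 0 = 3, A[0][2] + B[2][1] = 7 + 1 = 8) = -1 (attained at k = 0)
  C[0][2] = min over k of (A[0][0] + B[0][2] = -2 + 1 = -1, A[0][1] + B[1][2] = 3 + 9 = 12, A[0][2] + B[2][2] = 7 + -2 = 5) = -1 (attained at k = 0)
  C[1][0] = min over k of (A[1][0] + B[0][0] = 2 + -5 = -3, A[1][1] + B[1][0] = 2 + 4 = 6, A[1][2] + B[2][0] = -1 + 7 = 6) = -3 (attained at k = 0)
  C[1][1] = min over k of (A[1][0] + B[0][1] = 2 + 1 = 3, A[1][1] + B[1][1] = 2 + 0 = 2, A[1][2] + B[2][1] = -1 + 1 = 0) = 0 (attained at k = 2)
  C[1][2] = min over k of (A[1][0] + B[0][2] = 2 + 1 = 3, A[1][1] + B[1][2] = 2 + 9 = 11, A[1][2] + B[2][2] = -1 + -2 = -3) = -3 (attained at k = 2)
  C[2][0] = min over k of (A[2][0] + B[0][0] = 1 + -5 = -4, A[2][1] + B[1][0] = -2 + 4 = 2, A[2][2] + B[2][0] = 10 + 7 = 17) = -4 (attained at k = 0)
  C[2][1] = min over k of (A[2][0] + B[0][1] = 1 + 1 = 2, A[2][1] + B[1][1] = -2 + 0 = -2, A[2][2] + B[2][1] = 10 + 1 = 11) = -2 (attained at k = 1)
  C[2][2] = min over k of (A[2][0] + B[0][2] = 1 + 1 = 2, A[2][1] + B[1][2] = -2 + 9 = 7, A[2][2] + B[2][2] = 10 + -2 = 8) = 2 (attained at k = 0)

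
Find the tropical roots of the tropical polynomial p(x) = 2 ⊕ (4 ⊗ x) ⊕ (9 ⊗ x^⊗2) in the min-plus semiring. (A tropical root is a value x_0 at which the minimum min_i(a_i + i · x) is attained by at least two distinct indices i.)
Roots: {-5, -2}

Each tropical root is a break point of the lower envelope of the lines y = a_i + i · x (there are 3 lines, with slopes 0, 1, ..., 2). Only the lines that attain the minimum somewhere contribute to roots; other lines are dominated. Here the surviving (envelope) indices are i = 2, i = 1, i = 0.
Intersections between consecutive envelope lines give the roots: for adjacent envelope indices i < j the intersection is x = (a_i − a_j) / (j − i). Reading off the sorted break points: {-5, -2}.
Verification: at each break x_0, at least two indices attain the minimum of min_i(a_i + i · x_0).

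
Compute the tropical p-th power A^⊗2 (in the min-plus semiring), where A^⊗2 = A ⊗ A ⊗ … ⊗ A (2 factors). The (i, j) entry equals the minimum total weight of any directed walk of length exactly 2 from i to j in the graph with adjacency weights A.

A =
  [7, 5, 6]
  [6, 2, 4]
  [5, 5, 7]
A^⊗2 =
  [11, 7, 9]
  [8, 4, 6]
  [11, 7, 9]

Each entry (A^⊗2)_ij equals the minimum over all length-2 walks i = v_0 → v_1 → … → v_2 = j of Σ_t A[v_t][v_{t+1}]. For example, for (i, j) = (0, 2) we minimise over 3 possible intermediate vertex sequences; the minimum is 9, attained along the walk 0 → 1 → 2.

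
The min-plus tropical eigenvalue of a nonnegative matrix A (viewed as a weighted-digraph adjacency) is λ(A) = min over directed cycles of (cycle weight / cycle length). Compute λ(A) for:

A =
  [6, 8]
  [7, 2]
λ(A) = 2

Enumerate directed cycles and compute their means (weight / length). Sample:
  cycle 0 → 0: weight = 6, length = 1, mean = 6/1 ≈ 6.000
  cycle 1 → 1: weight = 2, length = 1, mean = 2/1 ≈ 2.000
  cycle 0 → 1 → 0: weight = 15, length = 2, mean = 15/2 ≈ 7.500
  cycle 1 → 0 → 1: weight = 15, length = 2, mean = 15/2 ≈ 7.500
Minimum mean = 2.000, attained e.g. along the cycle 1 → 1 with weight 2 and length 1. So λ(A) = 2/1 = 2.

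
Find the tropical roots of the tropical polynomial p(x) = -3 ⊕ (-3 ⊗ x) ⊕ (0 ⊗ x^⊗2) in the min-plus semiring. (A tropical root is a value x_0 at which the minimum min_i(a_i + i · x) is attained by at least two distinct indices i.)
Roots: {-3, 0}

Each tropical root is a break point of the lower envelope of the lines y = a_i + i · x (there are 3 lines, with slopes 0, 1, ..., 2). Only the lines that attain the minimum somewhere contribute to roots; other lines are dominated. Here the surviving (envelope) indices are i = 2, i = 1, i = 0.
Intersections between consecutive envelope lines give the roots: for adjacent envelope indices i < j the intersection is x = (a_i − a_j) / (j − i). Reading off the sorted break points: {-3, 0}.
Verification: at each break x_0, at least two indices attain the minimum of min_i(a_i + i · x_0).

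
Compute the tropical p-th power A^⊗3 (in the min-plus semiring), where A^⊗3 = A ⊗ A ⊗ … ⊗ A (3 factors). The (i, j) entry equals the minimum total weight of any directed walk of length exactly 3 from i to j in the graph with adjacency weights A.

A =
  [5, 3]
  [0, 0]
A^⊗3 =
  [3, 3]
  [0, 0]

Each entry (A^⊗3)_ij equals the minimum over all length-3 walks i = v_0 → v_1 → … → v_3 = j of Σ_t A[v_t][v_{t+1}]. For example, for (i, j) = (0, 1) we minimise over 4 possible intermediate vertex sequences; the minimum is 3, attained along the walk 0 → 1 → 1 → 1.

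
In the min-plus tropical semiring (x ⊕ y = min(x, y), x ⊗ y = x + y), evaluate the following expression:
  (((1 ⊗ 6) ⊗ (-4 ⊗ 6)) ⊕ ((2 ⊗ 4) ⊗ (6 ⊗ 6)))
(((1 ⊗ 6) ⊗ (-4 ⊗ 6)) ⊕ ((2 ⊗ 4) ⊗ (6 ⊗ 6))) = 9

Expand innermost to outermost. Recall ⊕ takes the minimum of its arguments and ⊗ takes their sum. Working out the expression (((1 ⊗ 6) ⊗ (-4 ⊗ 6)) ⊕ ((2 ⊗ 4) ⊗ (6 ⊗ 6))) gives 9.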